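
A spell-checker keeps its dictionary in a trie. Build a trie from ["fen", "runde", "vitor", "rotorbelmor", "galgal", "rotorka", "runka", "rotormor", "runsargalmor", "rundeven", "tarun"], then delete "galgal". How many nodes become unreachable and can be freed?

After clearing the end-marker at "galgal", prune upward until reaching a node still needed by another word.
No other word shares any prefix with "galgal", so all 6 of its nodes go.
Nodes removed: 6

6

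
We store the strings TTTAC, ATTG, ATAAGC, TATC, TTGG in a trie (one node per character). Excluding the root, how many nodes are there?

18

Trie structure (* marks end of a word):
(root)
├─ A
│  └─ T
│     ├─ A
│     │  └─ A
│     │     └─ G
│     │        └─ C *
│     └─ T
│        └─ G *
└─ T
   ├─ A
   │  └─ T
   │     └─ C *
   └─ T
      ├─ G
      │  └─ G *
      └─ T
         └─ A
            └─ C *
Counting every labelled node above: 18.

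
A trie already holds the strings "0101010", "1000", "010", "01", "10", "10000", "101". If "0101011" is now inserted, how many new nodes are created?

1

Walking "0101011" from the root, the first 6 characters ("010101") follow existing edges; "1" is the first miss.
So 7 − 6 = 1 new nodes.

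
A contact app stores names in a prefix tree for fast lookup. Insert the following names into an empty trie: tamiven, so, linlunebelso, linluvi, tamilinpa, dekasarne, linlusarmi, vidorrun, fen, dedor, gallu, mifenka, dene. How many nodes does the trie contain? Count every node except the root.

70

Insert word by word; a character creates a node only if that edge doesn't already exist:
  "tamiven" → 7 new (t, a, m, i, v, e, n)
  "so" → 2 new (s, o)
  "linlunebelso" → 12 new (l, i, n, l, u, n, e, b, e, l, s, o)
  "linluvi" → prefix "linlu" already present; 2 new (v, i)
  "tamilinpa" → prefix "tami" already present; 5 new (l, i, n, p, a)
  "dekasarne" → 9 new (d, e, k, a, s, a, r, n, e)
  "linlusarmi" → prefix "linlu" already present; 5 new (s, a, r, m, i)
  "vidorrun" → 8 new (v, i, d, o, r, r, u, n)
  "fen" → 3 new (f, e, n)
  "dedor" → prefix "de" already present; 3 new (d, o, r)
  "gallu" → 5 new (g, a, l, l, u)
  "mifenka" → 7 new (m, i, f, e, n, k, a)
  "dene" → prefix "de" already present; 2 new (n, e)
Total nodes = 7 + 2 + 12 + 2 + 5 + 9 + 5 + 8 + 3 + 3 + 5 + 7 + 2 = 70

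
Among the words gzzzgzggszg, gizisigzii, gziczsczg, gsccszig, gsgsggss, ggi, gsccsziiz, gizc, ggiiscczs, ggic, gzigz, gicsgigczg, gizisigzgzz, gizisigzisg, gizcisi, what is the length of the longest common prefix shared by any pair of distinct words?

Look for the deepest trie node that still has at least two words in its subtree.
e.g. "gizisigzii" and "gizisigzisg" share the prefix "gizisigzi" of length 9; no pair shares a longer one.
Longest shared-prefix length: 9

9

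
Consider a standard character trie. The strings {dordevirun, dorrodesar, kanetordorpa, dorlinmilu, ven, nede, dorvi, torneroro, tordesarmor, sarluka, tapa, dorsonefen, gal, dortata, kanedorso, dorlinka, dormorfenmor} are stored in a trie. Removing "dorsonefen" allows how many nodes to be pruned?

7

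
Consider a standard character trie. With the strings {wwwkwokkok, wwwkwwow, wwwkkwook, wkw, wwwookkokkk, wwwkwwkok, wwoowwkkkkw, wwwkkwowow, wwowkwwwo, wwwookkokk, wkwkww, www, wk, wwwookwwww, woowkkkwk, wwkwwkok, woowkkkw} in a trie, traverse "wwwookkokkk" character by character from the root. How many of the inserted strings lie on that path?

3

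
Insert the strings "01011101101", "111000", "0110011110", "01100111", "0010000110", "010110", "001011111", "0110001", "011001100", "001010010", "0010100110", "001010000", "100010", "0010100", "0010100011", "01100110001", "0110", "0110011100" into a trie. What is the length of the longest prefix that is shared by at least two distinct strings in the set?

The deepest shared node is where two words last agree before diverging.
e.g. "011001100" and "01100110001" share the prefix "011001100" of length 9; no pair shares a longer one.
Longest shared-prefix length: 9

9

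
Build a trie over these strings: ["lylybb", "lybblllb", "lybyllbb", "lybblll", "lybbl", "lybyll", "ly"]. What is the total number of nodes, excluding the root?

17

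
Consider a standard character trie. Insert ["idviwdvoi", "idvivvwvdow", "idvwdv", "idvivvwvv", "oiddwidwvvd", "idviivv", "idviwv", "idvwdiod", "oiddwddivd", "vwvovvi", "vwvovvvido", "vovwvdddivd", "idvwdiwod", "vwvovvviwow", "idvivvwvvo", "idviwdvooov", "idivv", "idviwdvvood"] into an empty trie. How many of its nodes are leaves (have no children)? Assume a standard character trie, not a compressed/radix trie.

17

Leaves are exactly the stored words that no other stored word extends.
Those words: "idivv", "idviivv", "idvivvwvdow", "idvivvwvvo", "idviwdvoi", "idviwdvooov", "idviwdvvood", "idviwv", "idvwdiod", "idvwdiwod", "idvwdv", "oiddwddivd", "oiddwidwvvd", "vovwvdddivd", "vwvovvi", "vwvovvvido", "vwvovvviwow"
Leaf count: 17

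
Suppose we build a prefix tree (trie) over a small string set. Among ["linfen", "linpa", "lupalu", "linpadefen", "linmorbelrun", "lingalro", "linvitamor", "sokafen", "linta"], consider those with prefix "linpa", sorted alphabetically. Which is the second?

linpadefen

DFS of the "linpa" subtree visits, in order: "linpa", "linpadefen"
Position 2: linpadefen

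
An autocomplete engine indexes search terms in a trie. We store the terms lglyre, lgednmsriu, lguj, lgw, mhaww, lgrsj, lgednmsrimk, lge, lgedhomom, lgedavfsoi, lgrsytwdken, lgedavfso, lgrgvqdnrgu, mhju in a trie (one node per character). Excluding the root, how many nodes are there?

Insert word by word; a character creates a node only if that edge doesn't already exist:
  "lglyre" → 6 new (l, g, l, y, r, e)
  "lgednmsriu" → prefix "lg" already present; 8 new (e, d, n, m, s, r, i, u)
  "lguj" → prefix "lg" already present; 2 new (u, j)
  "lgw" → prefix "lg" already present; 1 new (w)
  "mhaww" → 5 new (m, h, a, w, w)
  "lgrsj" → prefix "lg" already present; 3 new (r, s, j)
  "lgednmsrimk" → prefix "lgednmsri" already present; 2 new (m, k)
  "lge" → prefix "lge" already present; 0 new (none)
  "lgedhomom" → prefix "lged" already present; 5 new (h, o, m, o, m)
  "lgedavfsoi" → prefix "lged" already present; 6 new (a, v, f, s, o, i)
  "lgrsytwdken" → prefix "lgrs" already present; 7 new (y, t, w, d, k, e, n)
  "lgedavfso" → prefix "lgedavfso" already present; 0 new (none)
  "lgrgvqdnrgu" → prefix "lgr" already present; 8 new (g, v, q, d, n, r, g, u)
  "mhju" → prefix "mh" already present; 2 new (j, u)
Total nodes = 6 + 8 + 2 + 1 + 5 + 3 + 2 + 0 + 5 + 6 + 7 + 0 + 8 + 2 = 55

55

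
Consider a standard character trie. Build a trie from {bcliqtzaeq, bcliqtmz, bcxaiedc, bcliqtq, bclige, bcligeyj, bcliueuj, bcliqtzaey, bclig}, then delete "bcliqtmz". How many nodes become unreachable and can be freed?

2

Walk "bcliqtmz" from the leaf back toward the root, removing each node that no remaining word uses.
The suffix "mz" (2 nodes) is used only by "bcliqtmz"; the node for "bcliqt" still has the child "z", so pruning stops there.
Nodes removed: 2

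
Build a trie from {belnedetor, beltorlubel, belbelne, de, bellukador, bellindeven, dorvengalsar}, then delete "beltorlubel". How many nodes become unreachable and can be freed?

A node on "beltorlubel"'s path can go only if nothing else ends at it or branches off below it.
The suffix "torlubel" (8 nodes) is used only by "beltorlubel"; the node for "bel" still has the child "n", so pruning stops there.
Nodes removed: 8

8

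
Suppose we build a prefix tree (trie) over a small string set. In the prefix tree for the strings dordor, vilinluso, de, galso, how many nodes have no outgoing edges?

Leaves are exactly the stored words that no other stored word extends.
Those words: "de", "dordor", "galso", "vilinluso"
Leaf count: 4

4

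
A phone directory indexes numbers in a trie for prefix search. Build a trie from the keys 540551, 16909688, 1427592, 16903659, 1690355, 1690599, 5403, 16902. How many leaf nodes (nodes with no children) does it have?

8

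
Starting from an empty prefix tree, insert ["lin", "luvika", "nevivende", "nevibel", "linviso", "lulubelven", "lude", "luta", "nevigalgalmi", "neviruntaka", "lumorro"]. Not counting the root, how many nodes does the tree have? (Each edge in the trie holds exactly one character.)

56

Insert word by word; a character creates a node only if that edge doesn't already exist:
  "lin" → 3 new (l, i, n)
  "luvika" → prefix "l" already present; 5 new (u, v, i, k, a)
  "nevivende" → 9 new (n, e, v, i, v, e, n, d, e)
  "nevibel" → prefix "nevi" already present; 3 new (b, e, l)
  "linviso" → prefix "lin" already present; 4 new (v, i, s, o)
  "lulubelven" → prefix "lu" already present; 8 new (l, u, b, e, l, v, e, n)
  "lude" → prefix "lu" already present; 2 new (d, e)
  "luta" → prefix "lu" already present; 2 new (t, a)
  "nevigalgalmi" → prefix "nevi" already present; 8 new (g, a, l, g, a, l, m, i)
  "neviruntaka" → prefix "nevi" already present; 7 new (r, u, n, t, a, k, a)
  "lumorro" → prefix "lu" already present; 5 new (m, o, r, r, o)
Total nodes = 3 + 5 + 9 + 3 + 4 + 8 + 2 + 2 + 8 + 7 + 5 = 56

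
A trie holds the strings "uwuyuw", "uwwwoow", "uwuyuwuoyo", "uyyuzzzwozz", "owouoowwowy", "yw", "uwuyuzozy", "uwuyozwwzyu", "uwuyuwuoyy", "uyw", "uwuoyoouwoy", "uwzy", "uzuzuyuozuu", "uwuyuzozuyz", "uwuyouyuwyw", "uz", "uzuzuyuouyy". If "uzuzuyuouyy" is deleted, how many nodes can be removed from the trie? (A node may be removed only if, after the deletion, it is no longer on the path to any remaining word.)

3

A node on "uzuzuyuouyy"'s path can go only if nothing else ends at it or branches off below it.
The suffix "uyy" (3 nodes) is used only by "uzuzuyuouyy"; the node for "uzuzuyuo" still has the child "z", so pruning stops there.
Nodes removed: 3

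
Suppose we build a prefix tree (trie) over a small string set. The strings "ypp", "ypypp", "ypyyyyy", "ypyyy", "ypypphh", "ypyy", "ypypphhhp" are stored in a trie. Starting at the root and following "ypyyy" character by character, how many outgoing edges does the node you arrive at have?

Follow the path "ypyyy" to its node, then look at its outgoing edges.
Distinct next characters after "ypyyy": y.
That node has 1 child edge.

1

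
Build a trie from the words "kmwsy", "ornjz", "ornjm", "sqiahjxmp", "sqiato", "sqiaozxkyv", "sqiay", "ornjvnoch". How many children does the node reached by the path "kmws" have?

1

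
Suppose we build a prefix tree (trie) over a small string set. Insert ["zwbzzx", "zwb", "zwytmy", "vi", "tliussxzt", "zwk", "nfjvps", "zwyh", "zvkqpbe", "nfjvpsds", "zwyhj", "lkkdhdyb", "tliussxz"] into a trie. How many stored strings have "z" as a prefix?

7

Walk to "z"; the words in its subtree are exactly those with that prefix.
Matches: "zvkqpbe", "zwb", "zwbzzx", "zwk", "zwyh", "zwyhj", "zwytmy"
Count: 7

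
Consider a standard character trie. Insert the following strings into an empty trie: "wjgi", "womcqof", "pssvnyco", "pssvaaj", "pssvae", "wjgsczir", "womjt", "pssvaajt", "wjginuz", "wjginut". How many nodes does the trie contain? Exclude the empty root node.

34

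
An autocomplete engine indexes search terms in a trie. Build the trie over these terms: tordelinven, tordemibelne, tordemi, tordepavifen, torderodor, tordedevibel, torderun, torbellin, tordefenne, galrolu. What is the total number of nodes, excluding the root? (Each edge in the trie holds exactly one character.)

For each word, the new-node count is its length minus the longest prefix already in the trie:
  "tordelinven" → 11 new (t, o, r, d, e, l, i, n, v, e, n)
  "tordemibelne" → prefix "torde" already present; 7 new (m, i, b, e, l, n, e)
  "tordemi" → prefix "tordemi" already present; 0 new (none)
  "tordepavifen" → prefix "torde" already present; 7 new (p, a, v, i, f, e, n)
  "torderodor" → prefix "torde" already present; 5 new (r, o, d, o, r)
  "tordedevibel" → prefix "torde" already present; 7 new (d, e, v, i, b, e, l)
  "torderun" → prefix "torder" already present; 2 new (u, n)
  "torbellin" → prefix "tor" already present; 6 new (b, e, l, l, i, n)
  "tordefenne" → prefix "torde" already present; 5 new (f, e, n, n, e)
  "galrolu" → 7 new (g, a, l, r, o, l, u)
Total nodes = 11 + 7 + 0 + 7 + 5 + 7 + 2 + 6 + 5 + 7 = 57

57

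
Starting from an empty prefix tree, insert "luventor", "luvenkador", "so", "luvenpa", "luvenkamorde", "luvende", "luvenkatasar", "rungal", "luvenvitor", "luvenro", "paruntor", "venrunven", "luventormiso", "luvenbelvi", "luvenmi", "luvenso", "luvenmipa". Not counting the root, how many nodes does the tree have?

74

Count nodes per top-level branch (shared prefixes stored once):
  'l'-branch (luvenbelvi, luvende, luvenkador, luvenkamorde, luvenkatasar, luvenmi, luvenmipa, luvenpa, luvenro, luvenso, luventor, luventormiso, luvenvitor): 49 nodes
  'p'-branch (paruntor): 8 nodes
  'r'-branch (rungal): 6 nodes
  's'-branch (so): 2 nodes
  'v'-branch (venrunven): 9 nodes
Sum: 74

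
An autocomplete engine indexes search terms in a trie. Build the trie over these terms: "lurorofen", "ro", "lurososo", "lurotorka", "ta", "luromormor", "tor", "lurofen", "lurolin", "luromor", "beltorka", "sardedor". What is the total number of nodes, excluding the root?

Count nodes per top-level branch (shared prefixes stored once):
  'b'-branch (beltorka): 8 nodes
  'l'-branch (lurofen, lurolin, luromor, luromormor, lurorofen, lurososo, lurotorka): 30 nodes
  'r'-branch (ro): 2 nodes
  's'-branch (sardedor): 8 nodes
  't'-branch (ta, tor): 4 nodes
Sum: 52

52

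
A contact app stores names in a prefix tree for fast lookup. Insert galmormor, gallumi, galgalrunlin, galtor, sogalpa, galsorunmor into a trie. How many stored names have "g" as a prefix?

5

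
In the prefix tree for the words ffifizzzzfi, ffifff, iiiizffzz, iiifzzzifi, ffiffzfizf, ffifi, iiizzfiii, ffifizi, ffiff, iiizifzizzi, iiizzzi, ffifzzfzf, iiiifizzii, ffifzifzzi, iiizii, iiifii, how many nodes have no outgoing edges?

14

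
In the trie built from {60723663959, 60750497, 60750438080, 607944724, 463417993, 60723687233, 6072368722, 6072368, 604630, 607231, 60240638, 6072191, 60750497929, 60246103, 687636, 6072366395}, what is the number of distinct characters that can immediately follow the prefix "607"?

Walk "607" from the root, arriving at one node.
Characters that immediately follow "607" among the stored strings: {2, 5, 9}.
That node has 3 child edges.

3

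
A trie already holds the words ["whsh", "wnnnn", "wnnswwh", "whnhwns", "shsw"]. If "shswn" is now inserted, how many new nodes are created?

Walking "shswn" from the root, the first 4 characters ("shsw") follow existing edges; "n" is the first miss.
So 5 − 4 = 1 new nodes.

1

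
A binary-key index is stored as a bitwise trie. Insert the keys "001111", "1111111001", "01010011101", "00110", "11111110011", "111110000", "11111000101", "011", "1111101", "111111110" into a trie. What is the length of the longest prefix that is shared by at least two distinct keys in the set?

Equivalently: take the maximum, over all pairs, of their longest common prefix length.
"1111111001" and "11111110011" agree on "1111111001" (10 characters) before diverging; nothing deeper is shared.
Longest shared-prefix length: 10

10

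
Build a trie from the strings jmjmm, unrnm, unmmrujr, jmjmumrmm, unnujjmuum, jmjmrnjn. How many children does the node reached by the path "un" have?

3

Follow the path "un" to its node, then look at its outgoing edges.
Distinct next characters after "un": m, n, r.
That node has 3 child edges.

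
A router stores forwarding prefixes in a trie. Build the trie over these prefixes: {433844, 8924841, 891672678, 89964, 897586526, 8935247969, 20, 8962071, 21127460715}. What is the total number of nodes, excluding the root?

For each word, the new-node count is its length minus the longest prefix already in the trie:
  "433844" → 6 new (4, 3, 3, 8, 4, 4)
  "8924841" → 7 new (8, 9, 2, 4, 8, 4, 1)
  "891672678" → prefix "89" already present; 7 new (1, 6, 7, 2, 6, 7, 8)
  "89964" → prefix "89" already present; 3 new (9, 6, 4)
  "897586526" → prefix "89" already present; 7 new (7, 5, 8, 6, 5, 2, 6)
  "8935247969" → prefix "89" already present; 8 new (3, 5, 2, 4, 7, 9, 6, 9)
  "20" → 2 new (2, 0)
  "8962071" → prefix "89" already present; 5 new (6, 2, 0, 7, 1)
  "21127460715" → prefix "2" already present; 10 new (1, 1, 2, 7, 4, 6, 0, 7, 1, 5)
Total nodes = 6 + 7 + 7 + 3 + 7 + 8 + 2 + 5 + 10 = 55

55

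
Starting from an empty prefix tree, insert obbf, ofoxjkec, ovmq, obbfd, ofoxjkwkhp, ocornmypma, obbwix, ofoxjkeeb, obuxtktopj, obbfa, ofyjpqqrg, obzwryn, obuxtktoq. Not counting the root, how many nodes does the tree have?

Trace insertions, counting only characters that open a new branch:
  "obbf" → 4 new (o, b, b, f)
  "ofoxjkec" → prefix "o" already present; 7 new (f, o, x, j, k, e, c)
  "ovmq" → prefix "o" already present; 3 new (v, m, q)
  "obbfd" → prefix "obbf" already present; 1 new (d)
  "ofoxjkwkhp" → prefix "ofoxjk" already present; 4 new (w, k, h, p)
  "ocornmypma" → prefix "o" already present; 9 new (c, o, r, n, m, y, p, m, a)
  "obbwix" → prefix "obb" already present; 3 new (w, i, x)
  "ofoxjkeeb" → prefix "ofoxjke" already present; 2 new (e, b)
  "obuxtktopj" → prefix "ob" already present; 8 new (u, x, t, k, t, o, p, j)
  "obbfa" → prefix "obbf" already present; 1 new (a)
  "ofyjpqqrg" → prefix "of" already present; 7 new (y, j, p, q, q, r, g)
  "obzwryn" → prefix "ob" already present; 5 new (z, w, r, y, n)
  "obuxtktoq" → prefix "obuxtkto" already present; 1 new (q)
Total nodes = 4 + 7 + 3 + 1 + 4 + 9 + 3 + 2 + 8 + 1 + 7 + 5 + 1 = 55

55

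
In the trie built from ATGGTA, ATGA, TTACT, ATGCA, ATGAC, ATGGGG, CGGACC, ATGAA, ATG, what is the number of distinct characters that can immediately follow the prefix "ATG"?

Follow the path "ATG" to its node, then look at its outgoing edges.
Distinct next characters after "ATG": A, C, G.
That node has 3 child edges.

3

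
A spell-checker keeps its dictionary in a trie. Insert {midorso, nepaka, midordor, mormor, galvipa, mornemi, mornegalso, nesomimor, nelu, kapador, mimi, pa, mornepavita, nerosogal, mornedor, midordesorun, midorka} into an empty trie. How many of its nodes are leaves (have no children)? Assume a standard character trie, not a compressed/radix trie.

Leaves are exactly the stored words that no other stored word extends.
Those words: "galvipa", "kapador", "midordesorun", "midordor", "midorka", "midorso", "mimi", "mormor", "mornedor", "mornegalso", "mornemi", "mornepavita", "nelu", "nepaka", "nerosogal", "nesomimor", "pa"
Leaf count: 17

17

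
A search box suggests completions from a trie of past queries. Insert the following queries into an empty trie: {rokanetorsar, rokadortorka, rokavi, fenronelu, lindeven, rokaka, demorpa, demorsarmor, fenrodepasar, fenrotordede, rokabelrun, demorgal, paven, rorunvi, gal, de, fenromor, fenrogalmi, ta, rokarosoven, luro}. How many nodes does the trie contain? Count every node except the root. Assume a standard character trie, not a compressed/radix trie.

110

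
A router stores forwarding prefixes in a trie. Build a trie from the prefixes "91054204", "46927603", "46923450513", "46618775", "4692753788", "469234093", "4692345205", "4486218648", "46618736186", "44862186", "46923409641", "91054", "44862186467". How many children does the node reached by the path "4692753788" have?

Follow the path "4692753788" to its node, then look at its outgoing edges.
No stored string extends past "4692753788".
That node has 0 child edges.

0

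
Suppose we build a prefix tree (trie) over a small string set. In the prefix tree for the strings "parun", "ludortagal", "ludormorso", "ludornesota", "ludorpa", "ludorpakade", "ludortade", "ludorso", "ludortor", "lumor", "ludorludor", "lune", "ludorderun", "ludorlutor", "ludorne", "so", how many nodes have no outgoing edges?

14

A leaf is a node with no children — equivalently, the end of a word that is not a proper prefix of any other stored word.
Those words: "ludorderun", "ludorludor", "ludorlutor", "ludormorso", "ludornesota", "ludorpakade", "ludorso", "ludortade", "ludortagal", "ludortor", "lumor", "lune", "parun", "so"
Leaf count: 14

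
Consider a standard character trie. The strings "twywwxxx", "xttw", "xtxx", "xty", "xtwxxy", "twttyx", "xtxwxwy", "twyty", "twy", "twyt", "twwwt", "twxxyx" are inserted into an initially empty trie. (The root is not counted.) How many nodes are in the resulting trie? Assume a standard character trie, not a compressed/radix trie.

36

Count nodes per top-level branch (shared prefixes stored once):
  't'-branch (twttyx, twwwt, twxxyx, twy, twyt, twyty, twywwxxx): 21 nodes
  'x'-branch (xttw, xtwxxy, xtxwxwy, xtxx, xty): 15 nodes
Sum: 36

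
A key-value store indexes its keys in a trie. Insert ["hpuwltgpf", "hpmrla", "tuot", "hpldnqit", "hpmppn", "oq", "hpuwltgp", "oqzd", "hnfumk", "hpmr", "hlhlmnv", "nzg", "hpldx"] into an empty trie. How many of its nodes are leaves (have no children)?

A leaf is a node with no children — equivalently, the end of a word that is not a proper prefix of any other stored word.
Those words: "hlhlmnv", "hnfumk", "hpldnqit", "hpldx", "hpmppn", "hpmrla", "hpuwltgpf", "nzg", "oqzd", "tuot"
Leaf count: 10

10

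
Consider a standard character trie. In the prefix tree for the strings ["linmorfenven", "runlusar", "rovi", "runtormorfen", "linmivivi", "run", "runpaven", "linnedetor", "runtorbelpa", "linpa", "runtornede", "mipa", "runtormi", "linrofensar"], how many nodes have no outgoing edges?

Leaves are exactly the stored words that no other stored word extends.
Those words: "linmivivi", "linmorfenven", "linnedetor", "linpa", "linrofensar", "mipa", "rovi", "runlusar", "runpaven", "runtorbelpa", "runtormi", "runtormorfen", "runtornede"
Leaf count: 13

13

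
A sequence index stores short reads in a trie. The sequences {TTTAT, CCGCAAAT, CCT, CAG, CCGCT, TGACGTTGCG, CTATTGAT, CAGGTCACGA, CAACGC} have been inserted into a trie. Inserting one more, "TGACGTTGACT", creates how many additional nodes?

3

The longest prefix of "TGACGTTGACT" already in the trie is "TGACGTTG" (length 8).
Each of the 3 remaining characters creates one node.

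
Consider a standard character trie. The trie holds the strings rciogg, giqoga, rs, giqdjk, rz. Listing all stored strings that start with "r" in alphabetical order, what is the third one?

rz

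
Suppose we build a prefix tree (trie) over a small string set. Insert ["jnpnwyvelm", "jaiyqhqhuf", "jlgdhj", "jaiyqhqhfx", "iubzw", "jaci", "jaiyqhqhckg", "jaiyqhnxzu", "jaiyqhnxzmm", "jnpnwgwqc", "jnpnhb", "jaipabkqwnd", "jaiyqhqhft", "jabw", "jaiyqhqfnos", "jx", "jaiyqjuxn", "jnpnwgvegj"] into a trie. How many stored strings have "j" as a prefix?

17

Filter for entries beginning with "j":
Matches: "jabw", "jaci", "jaipabkqwnd", "jaiyqhnxzmm", "jaiyqhnxzu", "jaiyqhqfnos", "jaiyqhqhckg", "jaiyqhqhft", "jaiyqhqhfx", "jaiyqhqhuf", "jaiyqjuxn", "jlgdhj", "jnpnhb", "jnpnwgvegj", "jnpnwgwqc", "jnpnwyvelm", "jx"
Count: 17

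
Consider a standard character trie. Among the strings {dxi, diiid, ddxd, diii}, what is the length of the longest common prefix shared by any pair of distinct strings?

4

The deepest shared node is where two words last agree before diverging.
"diii" and "diiid" agree on "diii" (4 characters) before diverging; nothing deeper is shared.
Longest shared-prefix length: 4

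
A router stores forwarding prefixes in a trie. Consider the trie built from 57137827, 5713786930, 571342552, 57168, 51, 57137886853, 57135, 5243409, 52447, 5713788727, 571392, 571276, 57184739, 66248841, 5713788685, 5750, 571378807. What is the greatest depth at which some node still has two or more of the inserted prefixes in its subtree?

Equivalently: take the maximum, over all pairs, of their longest common prefix length.
e.g. "5713788685" and "57137886853" share the prefix "5713788685" of length 10; no pair shares a longer one.
Longest shared-prefix length: 10

10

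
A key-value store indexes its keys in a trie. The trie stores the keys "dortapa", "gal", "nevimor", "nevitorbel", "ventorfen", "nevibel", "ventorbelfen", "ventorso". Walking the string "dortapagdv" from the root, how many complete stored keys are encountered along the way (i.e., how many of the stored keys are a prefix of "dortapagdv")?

Traverse "dortapagdv" character by character; count nodes along the way that are marked as word ends.
Prefixes of the query that are stored words: "dortapa"
Count: 1

1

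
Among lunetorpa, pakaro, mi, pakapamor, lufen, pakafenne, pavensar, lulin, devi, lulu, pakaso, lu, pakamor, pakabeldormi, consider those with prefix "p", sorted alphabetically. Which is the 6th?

DFS of the "p" subtree visits, in order: "pakabeldormi", "pakafenne", "pakamor", "pakapamor", "pakaro", "pakaso", "pavensar"
Position 6: pakaso

pakaso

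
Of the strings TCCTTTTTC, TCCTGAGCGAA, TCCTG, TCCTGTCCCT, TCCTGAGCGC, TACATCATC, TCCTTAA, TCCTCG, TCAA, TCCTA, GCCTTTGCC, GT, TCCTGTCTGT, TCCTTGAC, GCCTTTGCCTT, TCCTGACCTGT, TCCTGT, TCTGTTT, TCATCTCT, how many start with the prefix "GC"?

2

Traverse to the node for "GC", then collect every word in that subtree.
Matches: "GCCTTTGCC", "GCCTTTGCCTT"
Count: 2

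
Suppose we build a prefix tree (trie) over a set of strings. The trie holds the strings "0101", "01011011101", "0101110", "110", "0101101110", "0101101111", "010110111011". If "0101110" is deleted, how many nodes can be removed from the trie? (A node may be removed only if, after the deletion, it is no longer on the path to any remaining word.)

2

Walk "0101110" from the leaf back toward the root, removing each node that no remaining word uses.
The suffix "10" (2 nodes) is used only by "0101110"; the node for "01011" still has the child "0", so pruning stops there.
Nodes removed: 2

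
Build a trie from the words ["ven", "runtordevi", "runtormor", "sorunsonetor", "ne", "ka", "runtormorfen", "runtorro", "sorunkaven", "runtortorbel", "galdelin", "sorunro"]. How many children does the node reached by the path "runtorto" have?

1

Walk "runtorto" from the root, arriving at one node.
Distinct next characters after "runtorto": r.
That node has 1 child edge.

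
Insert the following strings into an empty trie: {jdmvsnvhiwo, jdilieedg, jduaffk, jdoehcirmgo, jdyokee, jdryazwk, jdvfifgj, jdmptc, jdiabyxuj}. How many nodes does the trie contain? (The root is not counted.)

Insert word by word; a character creates a node only if that edge doesn't already exist:
  "jdmvsnvhiwo" → 11 new (j, d, m, v, s, n, v, h, i, w, o)
  "jdilieedg" → prefix "jd" already present; 7 new (i, l, i, e, e, d, g)
  "jduaffk" → prefix "jd" already present; 5 new (u, a, f, f, k)
  "jdoehcirmgo" → prefix "jd" already present; 9 new (o, e, h, c, i, r, m, g, o)
  "jdyokee" → prefix "jd" already present; 5 new (y, o, k, e, e)
  "jdryazwk" → prefix "jd" already present; 6 new (r, y, a, z, w, k)
  "jdvfifgj" → prefix "jd" already present; 6 new (v, f, i, f, g, j)
  "jdmptc" → prefix "jdm" already present; 3 new (p, t, c)
  "jdiabyxuj" → prefix "jdi" already present; 6 new (a, b, y, x, u, j)
Total nodes = 11 + 7 + 5 + 9 + 5 + 6 + 6 + 3 + 6 = 58

58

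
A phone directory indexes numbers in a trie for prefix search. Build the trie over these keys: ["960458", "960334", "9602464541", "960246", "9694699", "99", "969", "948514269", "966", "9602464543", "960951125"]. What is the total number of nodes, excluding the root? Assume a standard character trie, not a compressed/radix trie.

Count nodes per top-level branch (shared prefixes stored once):
  '9'-branch (948514269, 960246, 9602464541, 9602464543, 960334, 960458, 960951125, 966, 969, 9694699, 99): 38 nodes
Sum: 38

38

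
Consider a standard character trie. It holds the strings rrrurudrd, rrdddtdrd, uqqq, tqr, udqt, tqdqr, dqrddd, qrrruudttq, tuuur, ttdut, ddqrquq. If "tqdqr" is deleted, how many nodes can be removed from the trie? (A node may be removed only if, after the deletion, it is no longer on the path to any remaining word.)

Walk "tqdqr" from the leaf back toward the root, removing each node that no remaining word uses.
The suffix "dqr" (3 nodes) is used only by "tqdqr"; the node for "tq" still has the child "r", so pruning stops there.
Nodes removed: 3

3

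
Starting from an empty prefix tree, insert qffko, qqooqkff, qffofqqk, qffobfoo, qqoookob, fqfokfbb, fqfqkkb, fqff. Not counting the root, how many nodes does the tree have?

38

Trace insertions, counting only characters that open a new branch:
  "qffko" → 5 new (q, f, f, k, o)
  "qqooqkff" → prefix "q" already present; 7 new (q, o, o, q, k, f, f)
  "qffofqqk" → prefix "qff" already present; 5 new (o, f, q, q, k)
  "qffobfoo" → prefix "qffo" already present; 4 new (b, f, o, o)
  "qqoookob" → prefix "qqoo" already present; 4 new (o, k, o, b)
  "fqfokfbb" → 8 new (f, q, f, o, k, f, b, b)
  "fqfqkkb" → prefix "fqf" already present; 4 new (q, k, k, b)
  "fqff" → prefix "fqf" already present; 1 new (f)
Total nodes = 5 + 7 + 5 + 4 + 4 + 8 + 4 + 1 = 38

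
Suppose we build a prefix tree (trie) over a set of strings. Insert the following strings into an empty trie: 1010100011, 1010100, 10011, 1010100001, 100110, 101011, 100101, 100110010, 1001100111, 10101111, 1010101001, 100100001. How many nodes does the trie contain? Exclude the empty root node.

Count nodes per top-level branch (shared prefixes stored once):
  '1'-branch (100100001, 100101, 10011, 100110, 100110010, 1001100111, 1010100, 1010100001, 1010100011, 1010101001, 101011, 10101111): 34 nodes
Sum: 34

34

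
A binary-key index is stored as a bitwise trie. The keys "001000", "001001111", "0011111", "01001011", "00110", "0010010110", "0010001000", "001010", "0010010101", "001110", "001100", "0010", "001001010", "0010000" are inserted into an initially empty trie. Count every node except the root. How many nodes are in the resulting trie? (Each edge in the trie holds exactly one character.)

Count nodes per top-level branch (shared prefixes stored once):
  '0'-branch (0010, 001000, 0010000, 0010001000, 001001010, 0010010101, 0010010110, 001001111, 001010, 00110, 001100, 001110, 0011111, 01001011): 37 nodes
Sum: 37

37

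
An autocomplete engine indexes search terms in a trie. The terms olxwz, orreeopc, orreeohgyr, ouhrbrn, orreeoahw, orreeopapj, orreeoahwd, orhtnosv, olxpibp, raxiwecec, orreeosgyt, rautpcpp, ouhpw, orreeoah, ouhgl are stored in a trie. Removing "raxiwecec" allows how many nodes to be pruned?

A node on "raxiwecec"'s path can go only if nothing else ends at it or branches off below it.
The suffix "xiwecec" (7 nodes) is used only by "raxiwecec"; the node for "ra" still has the child "u", so pruning stops there.
Nodes removed: 7

7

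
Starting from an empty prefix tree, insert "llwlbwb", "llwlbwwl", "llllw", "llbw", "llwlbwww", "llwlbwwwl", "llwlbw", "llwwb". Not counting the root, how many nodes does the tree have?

18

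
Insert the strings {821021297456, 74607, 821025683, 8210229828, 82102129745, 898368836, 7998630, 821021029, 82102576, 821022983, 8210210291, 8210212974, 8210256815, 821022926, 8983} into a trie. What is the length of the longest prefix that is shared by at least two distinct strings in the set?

11

The deepest shared node is where two words last agree before diverging.
"82102129745" and "821021297456" agree on "82102129745" (11 characters) before diverging; nothing deeper is shared.
Longest shared-prefix length: 11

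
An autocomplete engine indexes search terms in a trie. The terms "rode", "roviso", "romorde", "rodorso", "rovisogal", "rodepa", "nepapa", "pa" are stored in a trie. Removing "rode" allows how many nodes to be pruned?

After clearing the end-marker at "rode", prune upward until reaching a node still needed by another word.
Every node on "rode" is still needed (e.g. by "rodepa"), so nothing is freed.
Nodes removed: 0

0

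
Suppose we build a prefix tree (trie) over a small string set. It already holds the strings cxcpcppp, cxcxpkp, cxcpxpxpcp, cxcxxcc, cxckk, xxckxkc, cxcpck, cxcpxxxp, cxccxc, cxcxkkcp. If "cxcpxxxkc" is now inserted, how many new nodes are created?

2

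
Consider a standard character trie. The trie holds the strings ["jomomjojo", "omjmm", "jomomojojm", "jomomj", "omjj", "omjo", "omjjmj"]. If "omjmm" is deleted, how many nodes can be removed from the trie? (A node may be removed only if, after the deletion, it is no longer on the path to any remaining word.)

2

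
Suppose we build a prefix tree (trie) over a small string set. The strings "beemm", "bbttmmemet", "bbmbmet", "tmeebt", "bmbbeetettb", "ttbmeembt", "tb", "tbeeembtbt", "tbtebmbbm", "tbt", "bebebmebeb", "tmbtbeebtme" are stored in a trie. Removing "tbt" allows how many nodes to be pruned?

0

Walk "tbt" from the leaf back toward the root, removing each node that no remaining word uses.
Every node on "tbt" is still needed (e.g. by "tbtebmbbm"), so nothing is freed.
Nodes removed: 0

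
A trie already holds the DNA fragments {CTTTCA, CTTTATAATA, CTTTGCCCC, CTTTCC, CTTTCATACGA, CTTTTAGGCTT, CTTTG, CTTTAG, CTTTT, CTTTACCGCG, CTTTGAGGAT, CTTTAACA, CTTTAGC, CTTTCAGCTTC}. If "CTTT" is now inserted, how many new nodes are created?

0

Every character of "CTTT" already lies on an existing path (it is a prefix of some stored word).
No new nodes are needed: 0.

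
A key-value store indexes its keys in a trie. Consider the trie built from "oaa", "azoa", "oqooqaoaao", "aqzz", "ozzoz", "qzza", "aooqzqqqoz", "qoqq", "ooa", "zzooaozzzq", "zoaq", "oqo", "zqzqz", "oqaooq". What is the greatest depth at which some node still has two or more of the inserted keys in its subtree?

3

Look for the deepest trie node that still has at least two words in its subtree.
"oqo" and "oqooqaoaao" agree on "oqo" (3 characters) before diverging; nothing deeper is shared.
Longest shared-prefix length: 3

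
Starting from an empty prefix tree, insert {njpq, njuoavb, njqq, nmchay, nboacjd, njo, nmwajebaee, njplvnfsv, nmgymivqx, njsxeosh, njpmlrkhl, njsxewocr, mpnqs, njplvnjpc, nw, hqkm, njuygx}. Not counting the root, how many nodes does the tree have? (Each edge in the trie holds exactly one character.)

Insert word by word; a character creates a node only if that edge doesn't already exist:
  "njpq" → 4 new (n, j, p, q)
  "njuoavb" → prefix "nj" already present; 5 new (u, o, a, v, b)
  "njqq" → prefix "nj" already present; 2 new (q, q)
  "nmchay" → prefix "n" already present; 5 new (m, c, h, a, y)
  "nboacjd" → prefix "n" already present; 6 new (b, o, a, c, j, d)
  "njo" → prefix "nj" already present; 1 new (o)
  "nmwajebaee" → prefix "nm" already present; 8 new (w, a, j, e, b, a, e, e)
  "njplvnfsv" → prefix "njp" already present; 6 new (l, v, n, f, s, v)
  "nmgymivqx" → prefix "nm" already present; 7 new (g, y, m, i, v, q, x)
  "njsxeosh" → prefix "nj" already present; 6 new (s, x, e, o, s, h)
  "njpmlrkhl" → prefix "njp" already present; 6 new (m, l, r, k, h, l)
  "njsxewocr" → prefix "njsxe" already present; 4 new (w, o, c, r)
  "mpnqs" → 5 new (m, p, n, q, s)
  "njplvnjpc" → prefix "njplvn" already present; 3 new (j, p, c)
  "nw" → prefix "n" already present; 1 new (w)
  "hqkm" → 4 new (h, q, k, m)
  "njuygx" → prefix "nju" already present; 3 new (y, g, x)
Total nodes = 4 + 5 + 2 + 5 + 6 + 1 + 8 + 6 + 7 + 6 + 6 + 4 + 5 + 3 + 1 + 4 + 3 = 76

76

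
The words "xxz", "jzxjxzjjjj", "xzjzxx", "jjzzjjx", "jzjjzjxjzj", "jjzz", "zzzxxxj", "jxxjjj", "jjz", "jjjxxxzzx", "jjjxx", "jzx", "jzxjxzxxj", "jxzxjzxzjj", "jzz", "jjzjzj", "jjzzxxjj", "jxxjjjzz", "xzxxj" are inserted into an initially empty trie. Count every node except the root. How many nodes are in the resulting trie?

75

Insert word by word; a character creates a node only if that edge doesn't already exist:
  "xxz" → 3 new (x, x, z)
  "jzxjxzjjjj" → 10 new (j, z, x, j, x, z, j, j, j, j)
  "xzjzxx" → prefix "x" already present; 5 new (z, j, z, x, x)
  "jjzzjjx" → prefix "j" already present; 6 new (j, z, z, j, j, x)
  "jzjjzjxjzj" → prefix "jz" already present; 8 new (j, j, z, j, x, j, z, j)
  "jjzz" → prefix "jjzz" already present; 0 new (none)
  "zzzxxxj" → 7 new (z, z, z, x, x, x, j)
  "jxxjjj" → prefix "j" already present; 5 new (x, x, j, j, j)
  "jjz" → prefix "jjz" already present; 0 new (none)
  "jjjxxxzzx" → prefix "jj" already present; 7 new (j, x, x, x, z, z, x)
  "jjjxx" → prefix "jjjxx" already present; 0 new (none)
  "jzx" → prefix "jzx" already present; 0 new (none)
  "jzxjxzxxj" → prefix "jzxjxz" already present; 3 new (x, x, j)
  "jxzxjzxzjj" → prefix "jx" already present; 8 new (z, x, j, z, x, z, j, j)
  "jzz" → prefix "jz" already present; 1 new (z)
  "jjzjzj" → prefix "jjz" already present; 3 new (j, z, j)
  "jjzzxxjj" → prefix "jjzz" already present; 4 new (x, x, j, j)
  "jxxjjjzz" → prefix "jxxjjj" already present; 2 new (z, z)
  "xzxxj" → prefix "xz" already present; 3 new (x, x, j)
Total nodes = 3 + 10 + 5 + 6 + 8 + 0 + 7 + 5 + 0 + 7 + 0 + 0 + 3 + 8 + 1 + 3 + 4 + 2 + 3 = 75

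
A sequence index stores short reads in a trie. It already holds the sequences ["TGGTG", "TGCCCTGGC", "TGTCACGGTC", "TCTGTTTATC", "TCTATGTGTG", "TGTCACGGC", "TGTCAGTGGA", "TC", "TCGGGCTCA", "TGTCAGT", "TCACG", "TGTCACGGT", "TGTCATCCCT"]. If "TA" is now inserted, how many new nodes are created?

Walking "TA" from the root, the first 1 characters ("T") follow existing edges; "A" is the first miss.
New nodes needed: |"TA"| − 1 = 2 − 1 = 1.

1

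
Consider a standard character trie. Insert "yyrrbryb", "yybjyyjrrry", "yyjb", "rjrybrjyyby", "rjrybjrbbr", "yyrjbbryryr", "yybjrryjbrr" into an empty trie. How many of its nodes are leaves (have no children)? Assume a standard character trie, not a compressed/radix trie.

7

Leaves are exactly the stored words that no other stored word extends.
Those words: "rjrybjrbbr", "rjrybrjyyby", "yybjrryjbrr", "yybjyyjrrry", "yyjb", "yyrjbbryryr", "yyrrbryb"
Leaf count: 7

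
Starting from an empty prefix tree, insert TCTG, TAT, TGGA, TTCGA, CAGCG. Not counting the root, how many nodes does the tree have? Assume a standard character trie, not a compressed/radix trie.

Trace insertions, counting only characters that open a new branch:
  "TCTG" → 4 new (T, C, T, G)
  "TAT" → prefix "T" already present; 2 new (A, T)
  "TGGA" → prefix "T" already present; 3 new (G, G, A)
  "TTCGA" → prefix "T" already present; 4 new (T, C, G, A)
  "CAGCG" → 5 new (C, A, G, C, G)
Total nodes = 4 + 2 + 3 + 4 + 5 = 18

18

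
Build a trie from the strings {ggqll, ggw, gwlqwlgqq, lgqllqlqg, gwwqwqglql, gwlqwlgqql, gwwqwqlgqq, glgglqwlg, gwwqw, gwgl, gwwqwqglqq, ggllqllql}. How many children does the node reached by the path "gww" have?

Follow the path "gww" to its node, then look at its outgoing edges.
Distinct next characters after "gww": q.
That node has 1 child edge.

1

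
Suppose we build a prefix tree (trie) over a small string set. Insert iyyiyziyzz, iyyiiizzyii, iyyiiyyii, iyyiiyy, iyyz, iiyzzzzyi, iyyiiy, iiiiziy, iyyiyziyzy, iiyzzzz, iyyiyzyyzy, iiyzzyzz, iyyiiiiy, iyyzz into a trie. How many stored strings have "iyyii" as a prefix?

5

Traverse to the node for "iyyii", then collect every word in that subtree.
Words under "iyyii": iyyiiiiy, iyyiiizzyii, iyyiiy, iyyiiyy, iyyiiyyii
Count: 5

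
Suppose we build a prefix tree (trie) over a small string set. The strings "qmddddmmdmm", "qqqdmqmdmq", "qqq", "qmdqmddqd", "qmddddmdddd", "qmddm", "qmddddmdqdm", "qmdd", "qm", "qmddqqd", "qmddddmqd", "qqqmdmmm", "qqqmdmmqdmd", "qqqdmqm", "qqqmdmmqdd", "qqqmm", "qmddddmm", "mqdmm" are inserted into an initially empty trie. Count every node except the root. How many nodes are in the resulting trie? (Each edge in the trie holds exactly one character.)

55

Insert word by word; a character creates a node only if that edge doesn't already exist:
  "qmddddmmdmm" → 11 new (q, m, d, d, d, d, m, m, d, m, m)
  "qqqdmqmdmq" → prefix "q" already present; 9 new (q, q, d, m, q, m, d, m, q)
  "qqq" → prefix "qqq" already present; 0 new (none)
  "qmdqmddqd" → prefix "qmd" already present; 6 new (q, m, d, d, q, d)
  "qmddddmdddd" → prefix "qmddddm" already present; 4 new (d, d, d, d)
  "qmddm" → prefix "qmdd" already present; 1 new (m)
  "qmddddmdqdm" → prefix "qmddddmd" already present; 3 new (q, d, m)
  "qmdd" → prefix "qmdd" already present; 0 new (none)
  "qm" → prefix "qm" already present; 0 new (none)
  "qmddqqd" → prefix "qmdd" already present; 3 new (q, q, d)
  "qmddddmqd" → prefix "qmddddm" already present; 2 new (q, d)
  "qqqmdmmm" → prefix "qqq" already present; 5 new (m, d, m, m, m)
  "qqqmdmmqdmd" → prefix "qqqmdmm" already present; 4 new (q, d, m, d)
  "qqqdmqm" → prefix "qqqdmqm" already present; 0 new (none)
  "qqqmdmmqdd" → prefix "qqqmdmmqd" already present; 1 new (d)
  "qqqmm" → prefix "qqqm" already present; 1 new (m)
  "qmddddmm" → prefix "qmddddmm" already present; 0 new (none)
  "mqdmm" → 5 new (m, q, d, m, m)
Total nodes = 11 + 9 + 0 + 6 + 4 + 1 + 3 + 0 + 0 + 3 + 2 + 5 + 4 + 0 + 1 + 1 + 0 + 5 = 55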